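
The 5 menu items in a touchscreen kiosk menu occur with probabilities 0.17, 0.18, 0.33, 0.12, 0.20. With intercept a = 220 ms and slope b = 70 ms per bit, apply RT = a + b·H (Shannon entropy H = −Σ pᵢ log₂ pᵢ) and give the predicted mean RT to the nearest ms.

377 ms

H = 0.17·log₂(1/0.17) + 0.18·log₂(1/0.18) + 0.33·log₂(1/0.33) + 0.12·log₂(1/0.12) + 0.20·log₂(1/0.20) = 2.2392 bits.
RT = 220 + 70 × 2.2392 = 376.74 ms.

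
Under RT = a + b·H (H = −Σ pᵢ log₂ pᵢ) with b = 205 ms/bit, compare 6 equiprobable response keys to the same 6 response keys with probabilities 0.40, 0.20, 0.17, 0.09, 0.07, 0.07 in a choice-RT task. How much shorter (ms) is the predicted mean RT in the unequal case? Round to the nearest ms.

The RT saving is b·ΔH. Equiprobable H₀ = log₂(6) = 2.5850 bits; with the given probabilities H = 2.2775 bits.
b·(H₀ − H) = 205 × (2.5850 − 2.2775) = 63.03 ms.

63 ms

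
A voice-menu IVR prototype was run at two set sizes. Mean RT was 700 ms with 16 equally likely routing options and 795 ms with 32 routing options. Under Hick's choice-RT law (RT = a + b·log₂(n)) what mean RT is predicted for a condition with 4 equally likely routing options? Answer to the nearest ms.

510 ms

Fit slope and intercept:
  b = (795 − 700) / (log₂ 32 − log₂ 16) = 95 / (5 − 4) = 95 ms/bit
  a = 700 − 95 × 4 = 320 ms
Then RT(4) = 320 + 95 × log₂ 4 = 320 + 95 × 2 ≈ 510.000 ms.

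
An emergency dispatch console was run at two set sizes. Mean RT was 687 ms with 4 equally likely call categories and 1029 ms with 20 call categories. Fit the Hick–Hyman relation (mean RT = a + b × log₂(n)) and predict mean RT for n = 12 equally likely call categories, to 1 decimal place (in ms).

Solve the two-equation system in a and b:
  b = (1029 − 687) / (log₂ 20 − log₂ 4) = 342 / (4.3219 − 2) = 147.291 ms/bit
  a = 687 − 147.291 × 2 = 392.417 ms
Then RT(12) = 392.417 + 147.291 × log₂ 12 = 392.417 + 147.291 × 3.5850 ≈ 920.451 ms.

920.5 ms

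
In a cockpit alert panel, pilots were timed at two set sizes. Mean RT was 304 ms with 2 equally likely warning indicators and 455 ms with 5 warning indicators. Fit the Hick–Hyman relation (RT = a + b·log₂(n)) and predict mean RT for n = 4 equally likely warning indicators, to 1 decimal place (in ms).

Solve the two-equation system in a and b:
  b = (455 − 304) / (log₂ 5 − log₂ 2) = 151 / (2.3219 − 1) = 114.227 ms/bit
  a = 304 − 114.227 × 1 = 189.773 ms
Then RT(4) = 189.773 + 114.227 × log₂ 4 = 189.773 + 114.227 × 2 ≈ 418.227 ms.

418.2 ms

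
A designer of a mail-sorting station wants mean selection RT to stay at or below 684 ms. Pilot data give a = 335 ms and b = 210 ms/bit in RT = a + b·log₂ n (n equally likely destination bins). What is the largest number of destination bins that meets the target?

3

Information budget: (684 − 335)/210 = 1.6619 bits, so n ≤ 2^1.6619 = 3.164 → at most 3.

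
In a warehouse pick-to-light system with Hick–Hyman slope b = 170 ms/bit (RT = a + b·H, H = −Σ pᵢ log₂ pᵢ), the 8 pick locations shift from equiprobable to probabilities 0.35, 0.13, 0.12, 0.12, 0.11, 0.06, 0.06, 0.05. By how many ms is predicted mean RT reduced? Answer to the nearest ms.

Equiprobable entropy H₀ = log₂ 8 = 3.0000 bits.
Skewed entropy H = −Σ pᵢ log₂ pᵢ = 2.7003 bits.
ΔRT = b·(H₀ − H) = 170 × 0.2997 = 50.94 ms.

51 ms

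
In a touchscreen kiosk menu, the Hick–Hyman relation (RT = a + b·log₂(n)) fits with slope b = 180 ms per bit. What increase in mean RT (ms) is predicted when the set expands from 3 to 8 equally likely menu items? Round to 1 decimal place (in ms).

254.7 ms

The intercept a cancels: ΔRT = b·(log₂ n₂ − log₂ n₁) = b·log₂(n₂/n₁).
log₂(8) − log₂(3) = 3 − 1.5850 = 1.4150.
ΔRT = 180 × 1.4150 = 254.707 ms.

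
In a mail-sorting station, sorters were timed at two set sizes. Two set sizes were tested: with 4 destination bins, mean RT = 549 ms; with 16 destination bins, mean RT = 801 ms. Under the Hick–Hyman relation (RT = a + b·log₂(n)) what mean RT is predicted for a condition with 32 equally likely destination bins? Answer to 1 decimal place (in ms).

Solve the two-equation system in a and b:
  b = (801 − 549) / (log₂ 16 − log₂ 4) = 252 / (4 − 2) = 126.000 ms/bit
  a = 549 − 126.000 × 2 = 297.000 ms
Then RT(32) = 297.000 + 126.000 × log₂ 32 = 297.000 + 126.000 × 5 ≈ 927.000 ms.

927.0 ms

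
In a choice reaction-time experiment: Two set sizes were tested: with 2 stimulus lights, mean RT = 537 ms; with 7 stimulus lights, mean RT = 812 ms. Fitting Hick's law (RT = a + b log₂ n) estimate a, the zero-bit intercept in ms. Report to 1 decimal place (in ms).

384.8 ms

b = (RT₂ − RT₁)/(log₂ n₂ − log₂ n₁) = (812 − 537)/(2.8074 − 1) = 152.156 ms/bit.
a = RT₁ − b·log₂ n₁ = 537 − 152.156 × 1 = 384.844 ms.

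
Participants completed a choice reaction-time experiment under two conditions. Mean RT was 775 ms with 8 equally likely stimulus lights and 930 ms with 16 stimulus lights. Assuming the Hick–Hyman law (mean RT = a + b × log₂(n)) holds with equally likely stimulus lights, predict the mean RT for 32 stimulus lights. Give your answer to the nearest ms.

1085 ms

Solve the two-equation system in a and b:
  b = (930 − 775) / (log₂ 16 − log₂ 8) = 155 / (4 − 3) = 155 ms/bit
  a = 775 − 155 × 3 = 310 ms
Then RT(32) = 310 + 155 × log₂ 32 = 310 + 155 × 5 ≈ 1085.000 ms.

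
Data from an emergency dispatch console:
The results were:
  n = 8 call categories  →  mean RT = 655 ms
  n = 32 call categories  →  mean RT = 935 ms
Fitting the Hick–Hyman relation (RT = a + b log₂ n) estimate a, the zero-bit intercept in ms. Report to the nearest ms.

235 ms

Slope: b = (935 − 655) / (log₂ 32 − log₂ 8) = 280/2.0000 = 140 ms/bit.
Intercept: a = 655 − 140·log₂(8) = 235.000 ms.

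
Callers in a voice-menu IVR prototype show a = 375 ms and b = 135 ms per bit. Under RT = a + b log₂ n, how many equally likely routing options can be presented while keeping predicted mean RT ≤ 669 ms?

4

Set 375 + 135·log₂ n ≤ 669 → log₂ n ≤ (669 − 375)/135 = 2.1778.
So n ≤ 2^2.1778 = 4.525; the largest integer n is 4.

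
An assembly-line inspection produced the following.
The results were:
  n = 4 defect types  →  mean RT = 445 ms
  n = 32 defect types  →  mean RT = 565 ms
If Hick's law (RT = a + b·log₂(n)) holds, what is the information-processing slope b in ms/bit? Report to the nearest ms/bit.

The slope on a log₂ axis is (565 − 445) / (5 − 2) = 40 ms/bit.

40 ms/bit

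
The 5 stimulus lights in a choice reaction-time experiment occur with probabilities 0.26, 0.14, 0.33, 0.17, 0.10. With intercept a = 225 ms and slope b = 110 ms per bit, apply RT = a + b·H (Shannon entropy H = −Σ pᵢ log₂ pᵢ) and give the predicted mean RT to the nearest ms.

Entropy contributions −pᵢ log₂ pᵢ: 0.5053, 0.3971, 0.5278, 0.4346, 0.3322; sum H = 2.1970 bits.
RT = a + bH = 225 + 110·2.1970 = 466.67 ms.

467 ms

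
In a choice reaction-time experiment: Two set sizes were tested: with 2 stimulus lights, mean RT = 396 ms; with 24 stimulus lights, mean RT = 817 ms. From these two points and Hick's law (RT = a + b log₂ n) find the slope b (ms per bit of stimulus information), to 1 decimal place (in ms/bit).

117.4 ms/bit

The slope on a log₂ axis is (817 − 396) / (4.5850 − 1) = 117.435 ms/bit.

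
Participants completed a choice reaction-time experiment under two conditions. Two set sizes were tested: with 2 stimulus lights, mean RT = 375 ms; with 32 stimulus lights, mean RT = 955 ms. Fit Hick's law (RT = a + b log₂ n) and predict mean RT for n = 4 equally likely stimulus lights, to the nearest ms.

520 ms

Fit slope and intercept:
  b = (955 − 375) / (log₂ 32 − log₂ 2) = 580 / (5 − 1) = 145 ms/bit
  a = 375 − 145 × 1 = 230 ms
Then RT(4) = 230 + 145 × log₂ 4 = 230 + 145 × 2 ≈ 520.000 ms.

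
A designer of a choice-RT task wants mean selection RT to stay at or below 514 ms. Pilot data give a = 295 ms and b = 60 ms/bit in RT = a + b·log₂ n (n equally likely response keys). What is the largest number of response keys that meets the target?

12

Information budget: (514 − 295)/60 = 3.6500 bits, so n ≤ 2^3.6500 = 12.553 → at most 12.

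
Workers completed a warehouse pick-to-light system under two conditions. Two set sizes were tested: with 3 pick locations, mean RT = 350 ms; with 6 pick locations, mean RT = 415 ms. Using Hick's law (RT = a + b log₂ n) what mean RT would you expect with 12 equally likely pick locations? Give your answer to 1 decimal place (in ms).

480.0 ms

Fit slope and intercept:
  b = (415 − 350) / (log₂ 6 − log₂ 3) = 65 / (2.5850 − 1.5850) = 65.000 ms/bit
  a = 350 − 65.000 × 1.5850 = 246.977 ms
Then RT(12) = 246.977 + 65.000 × log₂ 12 = 246.977 + 65.000 × 3.5850 ≈ 480.000 ms.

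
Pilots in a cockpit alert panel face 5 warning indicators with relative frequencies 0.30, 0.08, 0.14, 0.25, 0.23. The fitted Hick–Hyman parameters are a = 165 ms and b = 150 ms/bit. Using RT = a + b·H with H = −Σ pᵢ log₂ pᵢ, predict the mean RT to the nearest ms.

Entropy contributions −pᵢ log₂ pᵢ: 0.5211, 0.2915, 0.3971, 0.5000, 0.4877; sum H = 2.1974 bits.
RT = a + bH = 165 + 150·2.1974 = 494.61 ms.

495 ms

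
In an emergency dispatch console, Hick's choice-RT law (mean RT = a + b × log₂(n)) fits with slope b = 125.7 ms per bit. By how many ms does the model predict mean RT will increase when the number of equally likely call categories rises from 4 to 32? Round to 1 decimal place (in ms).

ΔRT = (a + b log₂ n₂) − (a + b log₂ n₁) = b·(log₂ n₂ − log₂ n₁).
log₂(32) − log₂(4) = log₂(32/4) = log₂(8) = 3.
ΔRT = 125.7 × 3.0000 = 377.100 ms.

377.1 ms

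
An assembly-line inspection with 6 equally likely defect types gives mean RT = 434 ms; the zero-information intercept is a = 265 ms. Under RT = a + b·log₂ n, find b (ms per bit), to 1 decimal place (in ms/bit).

b = (434 − 265) / log₂(6) = 169 / 2.5850 = 65.378 ms/bit.

65.4 ms/bit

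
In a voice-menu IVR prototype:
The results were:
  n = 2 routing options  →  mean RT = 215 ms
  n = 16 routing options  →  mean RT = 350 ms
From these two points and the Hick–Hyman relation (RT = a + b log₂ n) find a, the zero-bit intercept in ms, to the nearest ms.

170 ms

b = (RT₂ − RT₁)/(log₂ n₂ − log₂ n₁) = (350 − 215)/(4 − 1) = 45 ms/bit.
Intercept: a = 215 − 45·log₂(2) = 170.000 ms.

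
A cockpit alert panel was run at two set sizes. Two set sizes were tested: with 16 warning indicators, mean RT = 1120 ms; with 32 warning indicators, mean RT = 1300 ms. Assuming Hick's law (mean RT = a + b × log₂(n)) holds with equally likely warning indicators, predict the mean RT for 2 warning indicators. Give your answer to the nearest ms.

580 ms

Fit slope and intercept:
  b = (1300 − 1120) / (log₂ 32 − log₂ 16) = 180 / (5 − 4) = 180 ms/bit
  a = 1120 − 180 × 4 = 400 ms
Then RT(2) = 400 + 180 × log₂ 2 = 400 + 180 × 1 ≈ 580.000 ms.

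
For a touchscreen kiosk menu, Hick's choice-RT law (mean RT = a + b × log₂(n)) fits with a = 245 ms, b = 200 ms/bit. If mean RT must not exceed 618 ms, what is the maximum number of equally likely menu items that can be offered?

3

Set 245 + 200·log₂ n ≤ 618 → log₂ n ≤ (618 − 245)/200 = 1.8650.
So n ≤ 2^1.8650 = 3.643; the largest integer n is 3.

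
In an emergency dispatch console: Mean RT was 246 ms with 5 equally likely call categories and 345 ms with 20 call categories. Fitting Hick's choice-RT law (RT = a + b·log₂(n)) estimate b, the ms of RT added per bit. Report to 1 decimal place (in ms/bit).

b = (RT₂ − RT₁)/(log₂ n₂ − log₂ n₁) = (345 − 246)/(4.3219 − 2.3219) = 49.500 ms/bit.

49.5 ms/bit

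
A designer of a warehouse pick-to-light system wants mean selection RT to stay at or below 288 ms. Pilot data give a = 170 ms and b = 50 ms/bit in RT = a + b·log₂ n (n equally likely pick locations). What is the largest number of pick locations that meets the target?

Information budget: (288 − 170)/50 = 2.3600 bits, so n ≤ 2^2.3600 = 5.134 → at most 5.

5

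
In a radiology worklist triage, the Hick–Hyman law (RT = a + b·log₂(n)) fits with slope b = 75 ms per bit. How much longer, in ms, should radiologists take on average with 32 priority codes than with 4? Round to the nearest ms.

Only the slope matters, since a is common to both: ΔRT = b·log₂(n₂/n₁).
log₂(32) − log₂(4) = log₂(32/4) = log₂(8) = 3.
ΔRT = 75 × 3.0000 = 225.000 ms.

225 ms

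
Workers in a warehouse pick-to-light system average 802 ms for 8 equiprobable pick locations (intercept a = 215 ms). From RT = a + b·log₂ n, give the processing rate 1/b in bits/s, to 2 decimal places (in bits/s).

b = (802 − 215)/log₂ 8 = 587/3 = 195.667 ms per bit = 0.19567 s/bit; the reciprocal is 5.111 bits/s.

5.11 bits/s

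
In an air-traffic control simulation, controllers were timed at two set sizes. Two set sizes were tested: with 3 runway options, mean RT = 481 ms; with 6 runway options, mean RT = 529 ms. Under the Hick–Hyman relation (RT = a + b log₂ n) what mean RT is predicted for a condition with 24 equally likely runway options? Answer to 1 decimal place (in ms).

625.0 ms

Solve the two-equation system in a and b:
  b = (529 − 481) / (log₂ 6 − log₂ 3) = 48 / (2.5850 − 1.5850) = 48.000 ms/bit
  a = 481 − 48.000 × 1.5850 = 404.922 ms
Then RT(24) = 404.922 + 48.000 × log₂ 24 = 404.922 + 48.000 × 4.5850 ≈ 625.000 ms.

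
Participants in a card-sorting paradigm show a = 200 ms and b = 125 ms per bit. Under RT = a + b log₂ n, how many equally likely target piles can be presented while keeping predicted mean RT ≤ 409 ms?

3

Information budget: (409 − 200)/125 = 1.6720 bits, so n ≤ 2^1.6720 = 3.187 → at most 3.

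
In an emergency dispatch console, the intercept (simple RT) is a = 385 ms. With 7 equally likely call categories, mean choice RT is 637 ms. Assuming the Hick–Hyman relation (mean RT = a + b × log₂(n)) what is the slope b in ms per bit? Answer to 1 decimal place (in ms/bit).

89.8 ms/bit

log₂(7) = 2.8074 bits.
b = (RT − a)/log₂ n = (637 − 385) / 2.8074 = 89.764 ms/bit.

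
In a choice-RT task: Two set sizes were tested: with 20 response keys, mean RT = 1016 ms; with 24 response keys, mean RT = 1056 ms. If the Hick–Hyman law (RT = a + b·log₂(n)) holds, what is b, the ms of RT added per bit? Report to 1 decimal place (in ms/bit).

152.1 ms/bit

Slope: b = (1056 − 1016) / (log₂ 24 − log₂ 20) = 40/0.2630 = 152.071 ms/bit.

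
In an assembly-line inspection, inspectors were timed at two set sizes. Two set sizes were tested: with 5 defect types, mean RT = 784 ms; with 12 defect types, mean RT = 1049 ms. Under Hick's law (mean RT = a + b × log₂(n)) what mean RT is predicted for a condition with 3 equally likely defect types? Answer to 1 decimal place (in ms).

629.4 ms

RT is linear in log₂ n, so two points fix the line:
  b = (1049 − 784) / (log₂ 12 − log₂ 5) = 265 / (3.5850 − 2.3219) = 209.812 ms/bit
  a = 784 − 209.812 × 2.3219 = 296.831 ms
Then RT(3) = 296.831 + 209.812 × log₂ 3 = 296.831 + 209.812 × 1.5850 ≈ 629.376 ms.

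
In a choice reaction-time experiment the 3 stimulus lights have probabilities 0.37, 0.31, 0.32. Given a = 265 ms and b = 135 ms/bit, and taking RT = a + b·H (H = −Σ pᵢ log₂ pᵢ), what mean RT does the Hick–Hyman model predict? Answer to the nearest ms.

Entropy contributions −pᵢ log₂ pᵢ: 0.5307, 0.5238, 0.5260; sum H = 1.5806 bits.
RT = a + bH = 265 + 135·1.5806 = 478.38 ms.

478 ms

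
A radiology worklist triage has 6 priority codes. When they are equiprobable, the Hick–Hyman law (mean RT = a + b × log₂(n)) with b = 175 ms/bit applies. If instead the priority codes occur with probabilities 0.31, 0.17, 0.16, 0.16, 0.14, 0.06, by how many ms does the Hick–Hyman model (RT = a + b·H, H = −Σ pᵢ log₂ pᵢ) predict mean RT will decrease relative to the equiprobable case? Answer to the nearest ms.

The RT saving is b·ΔH. Equiprobable H₀ = log₂(6) = 2.5850 bits; with the given probabilities H = 2.4451 bits.
b·(H₀ − H) = 175 × (2.5850 − 2.4451) = 24.48 ms.

24 ms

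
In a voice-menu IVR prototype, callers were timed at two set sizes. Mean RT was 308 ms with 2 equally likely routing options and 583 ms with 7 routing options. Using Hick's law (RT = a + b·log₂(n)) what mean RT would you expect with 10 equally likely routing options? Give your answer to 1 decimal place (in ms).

661.3 ms

With log₂ n on the abscissa the relation is linear; from the two conditions:
  b = (583 − 308) / (log₂ 7 − log₂ 2) = 275 / (2.8074 − 1) = 152.156 ms/bit
  a = 308 − 152.156 × 1 = 155.844 ms
Then RT(10) = 155.844 + 152.156 × log₂ 10 = 155.844 + 152.156 × 3.3219 ≈ 661.295 ms.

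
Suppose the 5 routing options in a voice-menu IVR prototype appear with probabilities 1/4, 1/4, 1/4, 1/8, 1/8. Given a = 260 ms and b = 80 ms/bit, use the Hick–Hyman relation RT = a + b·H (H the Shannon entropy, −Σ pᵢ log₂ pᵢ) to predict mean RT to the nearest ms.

440 ms

Each term −pᵢ log₂ pᵢ: 0.25·2 + 0.25·2 + 0.25·2 + 0.125·3 + 0.125·3; summed, H = 2.250 bits.
Mean RT = a + bH = 260 + 80·2.250 = 440.00 ms.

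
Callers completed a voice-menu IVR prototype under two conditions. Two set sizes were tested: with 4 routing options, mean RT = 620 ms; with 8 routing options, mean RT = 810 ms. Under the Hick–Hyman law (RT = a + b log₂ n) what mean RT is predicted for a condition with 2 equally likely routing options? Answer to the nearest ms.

430 ms

Fit slope and intercept:
  b = (810 − 620) / (log₂ 8 − log₂ 4) = 190 / (3 − 2) = 190 ms/bit
  a = 620 − 190 × 2 = 240 ms
Then RT(2) = 240 + 190 × log₂ 2 = 240 + 190 × 1 ≈ 430.000 ms.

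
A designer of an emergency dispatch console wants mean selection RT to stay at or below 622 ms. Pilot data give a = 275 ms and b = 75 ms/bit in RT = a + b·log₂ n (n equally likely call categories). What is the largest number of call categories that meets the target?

24

75·log₂ n ≤ 622 − 275 = 347, giving log₂ n ≤ 4.6267 and n ≤ 24.704. The largest whole number is 24.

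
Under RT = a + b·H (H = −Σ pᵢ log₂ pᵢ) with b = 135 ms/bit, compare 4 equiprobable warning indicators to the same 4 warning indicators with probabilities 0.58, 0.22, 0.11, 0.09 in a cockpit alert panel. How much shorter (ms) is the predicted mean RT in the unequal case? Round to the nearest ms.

The RT saving is b·ΔH. Equiprobable H₀ = log₂(4) = 2.0000 bits; with the given probabilities H = 1.5993 bits.
b·(H₀ − H) = 135 × (2.0000 − 1.5993) = 54.09 ms.

54 ms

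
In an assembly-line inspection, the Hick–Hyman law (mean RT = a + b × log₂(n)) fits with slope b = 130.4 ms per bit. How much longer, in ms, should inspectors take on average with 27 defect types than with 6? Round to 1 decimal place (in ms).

The intercept a cancels: ΔRT = b·(log₂ n₂ − log₂ n₁) = b·log₂(n₂/n₁).
log₂(27) − log₂(6) = 4.7549 − 2.5850 = 2.1699.
ΔRT = 130.4 × 2.1699 = 282.958 ms.

283.0 ms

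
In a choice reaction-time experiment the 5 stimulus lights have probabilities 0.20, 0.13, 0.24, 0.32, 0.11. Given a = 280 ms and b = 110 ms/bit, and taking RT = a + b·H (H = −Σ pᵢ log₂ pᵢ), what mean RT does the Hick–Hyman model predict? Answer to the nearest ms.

Entropy contributions −pᵢ log₂ pᵢ: 0.4644, 0.3826, 0.4941, 0.5260, 0.3503; sum H = 2.2175 bits.
RT = a + bH = 280 + 110·2.2175 = 523.92 ms.

524 ms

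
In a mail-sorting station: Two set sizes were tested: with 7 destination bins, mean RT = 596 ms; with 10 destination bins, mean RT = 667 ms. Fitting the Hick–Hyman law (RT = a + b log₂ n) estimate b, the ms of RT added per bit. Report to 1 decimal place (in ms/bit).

The slope on a log₂ axis is (667 − 596) / (3.3219 − 2.8074) = 137.978 ms/bit.

138.0 ms/bit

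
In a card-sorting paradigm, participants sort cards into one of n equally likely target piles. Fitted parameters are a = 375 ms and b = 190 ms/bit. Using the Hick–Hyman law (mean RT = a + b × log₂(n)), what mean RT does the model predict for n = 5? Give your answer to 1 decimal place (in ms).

816.2 ms

log₂(5) = 2.3219 bits, so RT = 375 + 190 × 2.3219 ≈ 816.166 ms.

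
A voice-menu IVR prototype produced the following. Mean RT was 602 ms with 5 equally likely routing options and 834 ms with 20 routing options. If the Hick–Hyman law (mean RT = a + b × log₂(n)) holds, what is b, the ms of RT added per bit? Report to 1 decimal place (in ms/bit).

116.0 ms/bit

Slope: b = (834 − 602) / (log₂ 20 − log₂ 5) = 232/2.0000 = 116.000 ms/bit.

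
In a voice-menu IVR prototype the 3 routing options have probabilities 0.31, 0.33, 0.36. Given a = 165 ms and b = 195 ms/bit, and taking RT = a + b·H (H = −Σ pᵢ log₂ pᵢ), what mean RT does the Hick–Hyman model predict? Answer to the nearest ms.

474 ms

H = 0.31·log₂(1/0.31) + 0.33·log₂(1/0.33) + 0.36·log₂(1/0.36) = 1.5822 bits.
RT = 165 + 195 × 1.5822 = 473.54 ms.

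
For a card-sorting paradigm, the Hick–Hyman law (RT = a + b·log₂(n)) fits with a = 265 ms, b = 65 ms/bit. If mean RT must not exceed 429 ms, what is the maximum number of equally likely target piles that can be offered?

5

Set 265 + 65·log₂ n ≤ 429 → log₂ n ≤ (429 − 265)/65 = 2.5231.
So n ≤ 2^2.5231 = 5.748; the largest integer n is 5.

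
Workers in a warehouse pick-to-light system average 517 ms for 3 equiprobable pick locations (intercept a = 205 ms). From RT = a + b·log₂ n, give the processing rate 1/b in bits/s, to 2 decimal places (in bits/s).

5.08 bits/s

Choice component = 517 − 205 = 312 ms over log₂(3) = 1.5850 bits.
b = 312 / 1.5850 = 196.850 ms/bit, so 1/b = 5.080 bits/s.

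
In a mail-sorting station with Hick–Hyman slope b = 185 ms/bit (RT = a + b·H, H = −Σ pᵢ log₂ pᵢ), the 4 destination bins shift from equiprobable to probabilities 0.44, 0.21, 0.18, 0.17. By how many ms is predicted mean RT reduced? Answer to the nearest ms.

Equiprobable entropy H₀ = log₂ 4 = 2.0000 bits.
Skewed entropy H = −Σ pᵢ log₂ pᵢ = 1.8739 bits.
ΔRT = b·(H₀ − H) = 185 × 0.1261 = 23.34 ms.

23 ms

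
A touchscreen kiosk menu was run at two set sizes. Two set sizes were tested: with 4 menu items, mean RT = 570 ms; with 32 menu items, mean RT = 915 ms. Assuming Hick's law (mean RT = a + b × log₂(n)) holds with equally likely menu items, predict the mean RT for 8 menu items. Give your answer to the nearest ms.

Fit slope and intercept:
  b = (915 − 570) / (log₂ 32 − log₂ 4) = 345 / (5 − 2) = 115 ms/bit
  a = 570 − 115 × 2 = 340 ms
Then RT(8) = 340 + 115 × log₂ 8 = 340 + 115 × 3 ≈ 685.000 ms.

685 ms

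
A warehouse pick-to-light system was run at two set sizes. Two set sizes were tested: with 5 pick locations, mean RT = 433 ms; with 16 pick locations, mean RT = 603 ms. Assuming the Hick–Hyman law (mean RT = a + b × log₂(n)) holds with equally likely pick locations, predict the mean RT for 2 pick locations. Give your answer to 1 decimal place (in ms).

Fit slope and intercept:
  b = (603 − 433) / (log₂ 16 − log₂ 5) = 170 / (4 − 2.3219) = 101.307 ms/bit
  a = 433 − 101.307 × 2.3219 = 197.773 ms
Then RT(2) = 197.773 + 101.307 × log₂ 2 = 197.773 + 101.307 × 1 ≈ 299.080 ms.

299.1 ms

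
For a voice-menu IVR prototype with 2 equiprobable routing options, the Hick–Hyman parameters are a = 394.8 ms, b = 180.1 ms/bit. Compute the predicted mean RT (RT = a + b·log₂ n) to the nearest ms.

log₂(2) = 1 bits, so RT = 394.8 + 180.1 × 1 ≈ 574.900 ms.

575 ms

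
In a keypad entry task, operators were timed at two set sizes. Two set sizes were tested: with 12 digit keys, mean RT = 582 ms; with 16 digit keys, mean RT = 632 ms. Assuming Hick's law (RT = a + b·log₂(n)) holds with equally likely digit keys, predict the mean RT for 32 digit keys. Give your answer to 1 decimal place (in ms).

With log₂ n on the abscissa the relation is linear; from the two conditions:
  b = (632 − 582) / (log₂ 16 − log₂ 12) = 50 / (4 − 3.5850) = 120.471 ms/bit
  a = 582 − 120.471 × 3.5850 = 150.116 ms
Then RT(32) = 150.116 + 120.471 × log₂ 32 = 150.116 + 120.471 × 5 ≈ 752.471 ms.

752.5 ms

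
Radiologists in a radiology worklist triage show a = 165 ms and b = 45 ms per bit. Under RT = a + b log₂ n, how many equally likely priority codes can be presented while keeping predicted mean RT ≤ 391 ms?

45·log₂ n ≤ 391 − 165 = 226, giving log₂ n ≤ 5.0222 and n ≤ 32.497. The largest whole number is 32.

32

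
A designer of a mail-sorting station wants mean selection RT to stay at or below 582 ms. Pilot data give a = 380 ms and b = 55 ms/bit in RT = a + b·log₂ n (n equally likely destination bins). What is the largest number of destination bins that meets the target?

55·log₂ n ≤ 582 − 380 = 202, giving log₂ n ≤ 3.6727 and n ≤ 12.753. The largest whole number is 12.

12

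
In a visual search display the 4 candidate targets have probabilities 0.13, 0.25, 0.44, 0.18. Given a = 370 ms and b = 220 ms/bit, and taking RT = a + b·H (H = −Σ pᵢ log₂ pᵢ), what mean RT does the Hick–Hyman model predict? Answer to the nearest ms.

H = 0.13·log₂(1/0.13) + 0.25·log₂(1/0.25) + 0.44·log₂(1/0.44) + 0.18·log₂(1/0.18) = 1.8491 bits.
RT = 370 + 220 × 1.8491 = 776.80 ms.

777 ms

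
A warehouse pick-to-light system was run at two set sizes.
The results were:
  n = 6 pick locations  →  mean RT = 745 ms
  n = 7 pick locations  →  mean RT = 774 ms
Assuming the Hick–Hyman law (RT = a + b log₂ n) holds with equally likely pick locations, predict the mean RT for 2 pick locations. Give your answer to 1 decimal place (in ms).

With log₂ n on the abscissa the relation is linear; from the two conditions:
  b = (774 − 745) / (log₂ 7 − log₂ 6) = 29 / (2.8074 − 2.5850) = 130.400 ms/bit
  a = 745 − 130.400 × 2.5850 = 407.921 ms
Then RT(2) = 407.921 + 130.400 × log₂ 2 = 407.921 + 130.400 × 1 ≈ 538.321 ms.

538.3 ms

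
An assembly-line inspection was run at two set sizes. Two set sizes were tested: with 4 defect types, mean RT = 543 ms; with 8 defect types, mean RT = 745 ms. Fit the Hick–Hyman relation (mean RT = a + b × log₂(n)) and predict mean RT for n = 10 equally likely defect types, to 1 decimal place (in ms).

With log₂ n on the abscissa the relation is linear; from the two conditions:
  b = (745 − 543) / (log₂ 8 − log₂ 4) = 202 / (3 − 2) = 202.000 ms/bit
  a = 543 − 202.000 × 2 = 139.000 ms
Then RT(10) = 139.000 + 202.000 × log₂ 10 = 139.000 + 202.000 × 3.3219 ≈ 810.029 ms.

810.0 ms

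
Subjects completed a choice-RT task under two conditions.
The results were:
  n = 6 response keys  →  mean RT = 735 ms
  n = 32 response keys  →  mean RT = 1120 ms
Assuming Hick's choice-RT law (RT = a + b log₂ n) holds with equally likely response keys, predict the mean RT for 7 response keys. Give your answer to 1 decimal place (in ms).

770.5 ms

RT is linear in log₂ n, so two points fix the line:
  b = (1120 − 735) / (log₂ 32 − log₂ 6) = 385 / (5 − 2.5850) = 159.418 ms/bit
  a = 735 − 159.418 × 2.5850 = 322.911 ms
Then RT(7) = 322.911 + 159.418 × log₂ 7 = 322.911 + 159.418 × 2.8074 ≈ 770.453 ms.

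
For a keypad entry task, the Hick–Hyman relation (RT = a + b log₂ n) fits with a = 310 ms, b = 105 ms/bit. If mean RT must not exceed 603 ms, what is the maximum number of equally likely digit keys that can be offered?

6

105·log₂ n ≤ 603 − 310 = 293, giving log₂ n ≤ 2.7905 and n ≤ 6.919. The largest whole number is 6.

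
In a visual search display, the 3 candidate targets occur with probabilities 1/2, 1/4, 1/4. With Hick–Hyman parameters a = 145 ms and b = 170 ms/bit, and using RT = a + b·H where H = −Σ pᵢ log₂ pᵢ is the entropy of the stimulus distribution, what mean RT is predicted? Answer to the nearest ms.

400 ms

Each term −pᵢ log₂ pᵢ: 0.5·1 + 0.25·2 + 0.25·2; summed, H = 1.500 bits.
Mean RT = a + bH = 145 + 170·1.500 = 400.00 ms.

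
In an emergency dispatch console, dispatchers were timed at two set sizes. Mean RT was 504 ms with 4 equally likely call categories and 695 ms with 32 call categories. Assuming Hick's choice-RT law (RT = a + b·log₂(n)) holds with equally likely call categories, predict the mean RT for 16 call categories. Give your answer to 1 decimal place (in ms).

RT is linear in log₂ n, so two points fix the line:
  b = (695 − 504) / (log₂ 32 − log₂ 4) = 191 / (5 − 2) = 63.667 ms/bit
  a = 504 − 63.667 × 2 = 376.667 ms
Then RT(16) = 376.667 + 63.667 × log₂ 16 = 376.667 + 63.667 × 4 ≈ 631.333 ms.

631.3 ms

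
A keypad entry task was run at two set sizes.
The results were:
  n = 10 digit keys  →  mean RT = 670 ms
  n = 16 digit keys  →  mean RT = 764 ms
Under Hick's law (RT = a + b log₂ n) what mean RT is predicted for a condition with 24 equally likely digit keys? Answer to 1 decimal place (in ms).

Solve the two-equation system in a and b:
  b = (764 − 670) / (log₂ 16 − log₂ 10) = 94 / (4 − 3.3219) = 138.628 ms/bit
  a = 670 − 138.628 × 3.3219 = 209.487 ms
Then RT(24) = 209.487 + 138.628 × log₂ 24 = 209.487 + 138.628 × 4.5850 ≈ 845.092 ms.

845.1 ms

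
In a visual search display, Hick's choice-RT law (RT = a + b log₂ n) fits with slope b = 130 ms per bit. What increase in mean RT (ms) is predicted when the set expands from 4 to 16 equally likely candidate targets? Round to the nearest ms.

260 ms

Only the slope matters, since a is common to both: ΔRT = b·log₂(n₂/n₁).
log₂(16) − log₂(4) = log₂(16/4) = log₂(4) = 2.
ΔRT = 130 × 2.0000 = 260.000 ms.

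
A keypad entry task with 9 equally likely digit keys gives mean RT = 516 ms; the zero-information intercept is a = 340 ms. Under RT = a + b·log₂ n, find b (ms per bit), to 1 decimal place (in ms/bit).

55.5 ms/bit

log₂(9) = 3.1699 bits.
b = (RT − a)/log₂ n = (516 − 340) / 3.1699 = 55.522 ms/bit.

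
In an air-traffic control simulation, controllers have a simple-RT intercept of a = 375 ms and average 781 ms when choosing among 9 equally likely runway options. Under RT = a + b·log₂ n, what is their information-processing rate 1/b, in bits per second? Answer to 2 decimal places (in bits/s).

b = (781 − 375)/log₂ 9 = 406/3.1699 = 128.079 ms per bit = 0.12808 s/bit; the reciprocal is 7.808 bits/s.

7.81 bits/s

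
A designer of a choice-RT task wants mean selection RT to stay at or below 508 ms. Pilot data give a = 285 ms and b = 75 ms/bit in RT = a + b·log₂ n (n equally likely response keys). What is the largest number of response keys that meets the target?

7

75·log₂ n ≤ 508 − 285 = 223, giving log₂ n ≤ 2.9733 and n ≤ 7.853. The largest whole number is 7.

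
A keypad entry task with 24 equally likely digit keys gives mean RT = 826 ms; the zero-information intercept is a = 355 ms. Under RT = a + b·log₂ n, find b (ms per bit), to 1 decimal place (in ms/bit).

102.7 ms/bit

b = (826 − 355) / log₂(24) = 471 / 4.5850 = 102.727 ms/bit.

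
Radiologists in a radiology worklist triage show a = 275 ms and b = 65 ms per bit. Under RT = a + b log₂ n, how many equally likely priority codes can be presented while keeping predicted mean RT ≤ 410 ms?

4

Set 275 + 65·log₂ n ≤ 410 → log₂ n ≤ (410 − 275)/65 = 2.0769.
So n ≤ 2^2.0769 = 4.219; the largest integer n is 4.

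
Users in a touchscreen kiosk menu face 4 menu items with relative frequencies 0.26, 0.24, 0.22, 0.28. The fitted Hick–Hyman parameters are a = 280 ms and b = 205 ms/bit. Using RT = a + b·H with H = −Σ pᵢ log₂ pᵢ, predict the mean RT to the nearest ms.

Entropy contributions −pᵢ log₂ pᵢ: 0.5053, 0.4941, 0.4806, 0.5142; sum H = 1.9942 bits.
RT = a + bH = 280 + 205·1.9942 = 688.81 ms.

689 ms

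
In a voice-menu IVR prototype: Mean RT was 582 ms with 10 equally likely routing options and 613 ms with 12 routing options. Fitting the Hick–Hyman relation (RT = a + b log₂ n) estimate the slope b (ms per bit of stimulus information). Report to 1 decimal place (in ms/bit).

Slope: b = (613 − 582) / (log₂ 12 − log₂ 10) = 31/0.2630 = 117.855 ms/bit.

117.9 ms/bit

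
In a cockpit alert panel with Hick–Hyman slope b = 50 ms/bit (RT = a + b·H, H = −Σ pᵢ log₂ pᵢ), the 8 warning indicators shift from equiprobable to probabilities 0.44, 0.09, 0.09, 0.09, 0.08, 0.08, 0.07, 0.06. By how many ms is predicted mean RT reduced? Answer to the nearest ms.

22 ms

Equiprobable entropy H₀ = log₂ 8 = 3.0000 bits.
Skewed entropy H = −Σ pᵢ log₂ pᵢ = 2.5542 bits.
ΔRT = b·(H₀ − H) = 50 × 0.4458 = 22.29 ms.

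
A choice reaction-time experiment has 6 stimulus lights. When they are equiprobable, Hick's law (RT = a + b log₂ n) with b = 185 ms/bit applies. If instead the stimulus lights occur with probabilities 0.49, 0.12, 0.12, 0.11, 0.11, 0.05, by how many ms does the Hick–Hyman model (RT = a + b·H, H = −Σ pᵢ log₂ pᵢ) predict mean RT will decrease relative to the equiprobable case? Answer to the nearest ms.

The RT saving is b·ΔH. Equiprobable H₀ = log₂(6) = 2.5850 bits; with the given probabilities H = 2.1551 bits.
b·(H₀ − H) = 185 × (2.5850 − 2.1551) = 79.53 ms.

80 ms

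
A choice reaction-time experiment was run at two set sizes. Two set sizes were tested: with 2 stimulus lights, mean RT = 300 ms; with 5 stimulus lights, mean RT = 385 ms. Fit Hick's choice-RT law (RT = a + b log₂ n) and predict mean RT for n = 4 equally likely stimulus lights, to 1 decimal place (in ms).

With log₂ n on the abscissa the relation is linear; from the two conditions:
  b = (385 − 300) / (log₂ 5 − log₂ 2) = 85 / (2.3219 − 1) = 64.300 ms/bit
  a = 300 − 64.300 × 1 = 235.700 ms
Then RT(4) = 235.700 + 64.300 × log₂ 4 = 235.700 + 64.300 × 2 ≈ 364.300 ms.

364.3 ms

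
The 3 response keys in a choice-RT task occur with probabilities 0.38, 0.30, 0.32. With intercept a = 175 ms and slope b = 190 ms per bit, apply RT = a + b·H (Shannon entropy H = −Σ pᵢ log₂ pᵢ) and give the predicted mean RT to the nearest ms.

475 ms

Entropy contributions −pᵢ log₂ pᵢ: 0.5305, 0.5211, 0.5260; sum H = 1.5776 bits.
RT = a + bH = 175 + 190·1.5776 = 474.74 ms.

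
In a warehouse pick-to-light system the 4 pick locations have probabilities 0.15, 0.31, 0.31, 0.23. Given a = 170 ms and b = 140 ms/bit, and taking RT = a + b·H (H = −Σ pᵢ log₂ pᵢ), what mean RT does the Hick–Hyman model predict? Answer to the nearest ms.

442 ms

H = 0.15·log₂(1/0.15) + 0.31·log₂(1/0.31) + 0.31·log₂(1/0.31) + 0.23·log₂(1/0.23) = 1.9458 bits.
RT = 170 + 140 × 1.9458 = 442.41 ms.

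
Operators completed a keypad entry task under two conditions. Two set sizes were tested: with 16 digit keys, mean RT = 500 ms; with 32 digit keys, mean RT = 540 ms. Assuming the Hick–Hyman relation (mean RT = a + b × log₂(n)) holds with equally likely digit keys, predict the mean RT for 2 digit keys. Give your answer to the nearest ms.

RT is linear in log₂ n, so two points fix the line:
  b = (540 − 500) / (log₂ 32 − log₂ 16) = 40 / (5 − 4) = 40 ms/bit
  a = 500 − 40 × 4 = 340 ms
Then RT(2) = 340 + 40 × log₂ 2 = 340 + 40 × 1 ≈ 380.000 ms.

380 ms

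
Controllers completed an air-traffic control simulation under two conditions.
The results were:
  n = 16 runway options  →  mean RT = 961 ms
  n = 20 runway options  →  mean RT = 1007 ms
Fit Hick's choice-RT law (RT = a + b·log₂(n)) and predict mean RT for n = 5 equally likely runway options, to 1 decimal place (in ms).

Solve the two-equation system in a and b:
  b = (1007 − 961) / (log₂ 20 − log₂ 16) = 46 / (4.3219 − 4) = 142.889 ms/bit
  a = 961 − 142.889 × 4 = 389.444 ms
Then RT(5) = 389.444 + 142.889 × log₂ 5 = 389.444 + 142.889 × 2.3219 ≈ 721.222 ms.

721.2 ms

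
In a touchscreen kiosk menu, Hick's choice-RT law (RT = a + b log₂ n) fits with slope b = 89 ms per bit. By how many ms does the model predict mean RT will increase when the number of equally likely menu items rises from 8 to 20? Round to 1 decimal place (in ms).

117.7 ms

The intercept a cancels: ΔRT = b·(log₂ n₂ − log₂ n₁) = b·log₂(n₂/n₁).
log₂(20) − log₂(8) = 4.3219 − 3 = 1.3219.
ΔRT = 89 × 1.3219 = 117.652 ms.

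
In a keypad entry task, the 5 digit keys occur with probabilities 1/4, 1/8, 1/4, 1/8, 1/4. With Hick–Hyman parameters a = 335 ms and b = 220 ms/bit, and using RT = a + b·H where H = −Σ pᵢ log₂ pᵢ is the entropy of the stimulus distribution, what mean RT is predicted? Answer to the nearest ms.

830 ms

H = −Σ pᵢ log₂ pᵢ = 0.25·2 + 0.125·3 + 0.25·2 + 0.125·3 + 0.25·2 = 2.250 bits.
RT = 335 + 220 × 2.250 = 830.00 ms.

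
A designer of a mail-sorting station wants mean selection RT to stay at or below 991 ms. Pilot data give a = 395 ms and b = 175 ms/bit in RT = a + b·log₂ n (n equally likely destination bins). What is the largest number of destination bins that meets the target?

10

175·log₂ n ≤ 991 − 395 = 596, giving log₂ n ≤ 3.4057 and n ≤ 10.598. The largest whole number is 10.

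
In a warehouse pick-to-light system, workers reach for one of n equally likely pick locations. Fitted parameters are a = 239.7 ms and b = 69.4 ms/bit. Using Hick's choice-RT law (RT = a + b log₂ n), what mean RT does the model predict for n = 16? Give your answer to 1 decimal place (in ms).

517.3 ms

log₂(16) = 4 bits, so RT = 239.7 + 69.4 × 4 ≈ 517.300 ms.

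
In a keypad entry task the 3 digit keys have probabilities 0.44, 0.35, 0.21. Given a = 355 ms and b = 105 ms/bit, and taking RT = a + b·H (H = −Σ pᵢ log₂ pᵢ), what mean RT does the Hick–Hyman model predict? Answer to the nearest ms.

Entropy contributions −pᵢ log₂ pᵢ: 0.5211, 0.5301, 0.4728; sum H = 1.5241 bits.
RT = a + bH = 355 + 105·1.5241 = 515.03 ms.

515 ms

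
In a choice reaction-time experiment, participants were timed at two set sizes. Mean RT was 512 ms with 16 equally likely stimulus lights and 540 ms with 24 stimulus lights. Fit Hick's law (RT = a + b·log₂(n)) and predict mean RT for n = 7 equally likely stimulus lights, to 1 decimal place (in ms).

454.9 ms

Solve the two-equation system in a and b:
  b = (540 − 512) / (log₂ 24 − log₂ 16) = 28 / (4.5850 − 4) = 47.866 ms/bit
  a = 512 − 47.866 × 4 = 320.535 ms
Then RT(7) = 320.535 + 47.866 × log₂ 7 = 320.535 + 47.866 × 2.8074 ≈ 454.912 ms.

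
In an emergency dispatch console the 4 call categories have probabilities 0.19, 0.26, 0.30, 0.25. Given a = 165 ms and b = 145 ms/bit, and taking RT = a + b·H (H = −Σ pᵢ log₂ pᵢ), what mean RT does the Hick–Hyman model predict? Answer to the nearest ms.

Entropy contributions −pᵢ log₂ pᵢ: 0.4552, 0.5053, 0.5211, 0.5000; sum H = 1.9816 bits.
RT = a + bH = 165 + 145·1.9816 = 452.33 ms.

452 ms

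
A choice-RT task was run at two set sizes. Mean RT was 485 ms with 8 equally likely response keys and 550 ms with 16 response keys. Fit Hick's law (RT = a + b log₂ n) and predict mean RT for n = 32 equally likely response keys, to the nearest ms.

615 ms

RT is linear in log₂ n, so two points fix the line:
  b = (550 − 485) / (log₂ 16 − log₂ 8) = 65 / (4 − 3) = 65 ms/bit
  a = 485 − 65 × 3 = 290 ms
Then RT(32) = 290 + 65 × log₂ 32 = 290 + 65 × 5 ≈ 615.000 ms.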